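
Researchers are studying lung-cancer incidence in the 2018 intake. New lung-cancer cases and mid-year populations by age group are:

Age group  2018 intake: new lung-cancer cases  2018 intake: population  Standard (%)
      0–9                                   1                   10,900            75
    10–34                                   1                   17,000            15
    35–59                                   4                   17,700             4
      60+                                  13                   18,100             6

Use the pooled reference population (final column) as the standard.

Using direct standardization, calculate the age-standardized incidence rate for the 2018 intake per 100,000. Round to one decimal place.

13.0

Age-specific rates per 100,000 for the 2018 intake: 9.17, 5.88, 22.60, 71.82.
Standard weights: 0.75, 0.15, 0.04, 0.06.
Standardized rate: 0.7500×9.17 + 0.1500×5.88 + 0.0400×22.60 + 0.0600×71.82 = 12.9764 per 100,000.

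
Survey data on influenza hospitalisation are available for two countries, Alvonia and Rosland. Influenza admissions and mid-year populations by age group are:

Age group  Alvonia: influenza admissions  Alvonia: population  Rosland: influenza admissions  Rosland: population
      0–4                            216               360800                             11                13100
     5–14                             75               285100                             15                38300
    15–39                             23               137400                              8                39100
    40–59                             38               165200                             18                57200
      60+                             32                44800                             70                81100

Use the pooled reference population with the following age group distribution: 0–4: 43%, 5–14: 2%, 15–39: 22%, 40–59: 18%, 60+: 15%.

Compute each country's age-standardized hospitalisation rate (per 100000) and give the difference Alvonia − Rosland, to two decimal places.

Age-specific rates per 100000 for Alvonia: 59.87, 26.31, 16.74, 23.00, 71.43.
For Rosland: 83.97, 39.16, 20.46, 31.47, 86.31.
Standard weights: 0.43, 0.02, 0.22, 0.18, 0.15.
Alvonia: 0.4300×59.87 + 0.0200×26.31 + 0.2200×16.74 + 0.1800×23.00 + 0.1500×71.43 = 44.8063 per 100000.
Rosland: 0.4300×83.97 + 0.0200×39.16 + 0.2200×20.46 + 0.1800×31.47 + 0.1500×86.31 = 60.0028 per 100000.
Difference = 44.8063 − 60.0028 = -15.1964.

-15.20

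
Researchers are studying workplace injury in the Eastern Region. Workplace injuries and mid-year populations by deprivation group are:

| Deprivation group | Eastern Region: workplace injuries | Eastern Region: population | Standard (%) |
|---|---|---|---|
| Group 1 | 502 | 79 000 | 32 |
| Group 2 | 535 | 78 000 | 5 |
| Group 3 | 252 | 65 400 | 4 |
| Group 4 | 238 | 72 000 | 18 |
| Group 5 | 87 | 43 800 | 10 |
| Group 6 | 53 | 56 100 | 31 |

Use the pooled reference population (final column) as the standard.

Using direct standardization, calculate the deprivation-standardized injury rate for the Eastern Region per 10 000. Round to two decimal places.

36.17

Deprivation-specific rates per 10 000 for the Eastern Region: 63.54, 68.59, 38.53, 33.06, 19.86, 9.45.
Standard weights: 0.32, 0.05, 0.04, 0.18, 0.10, 0.31.
Standardized rate: 0.3200×63.54 + 0.0500×68.59 + 0.0400×38.53 + 0.1800×33.06 + 0.1000×19.86 + 0.3100×9.45 = 36.1699 per 10 000.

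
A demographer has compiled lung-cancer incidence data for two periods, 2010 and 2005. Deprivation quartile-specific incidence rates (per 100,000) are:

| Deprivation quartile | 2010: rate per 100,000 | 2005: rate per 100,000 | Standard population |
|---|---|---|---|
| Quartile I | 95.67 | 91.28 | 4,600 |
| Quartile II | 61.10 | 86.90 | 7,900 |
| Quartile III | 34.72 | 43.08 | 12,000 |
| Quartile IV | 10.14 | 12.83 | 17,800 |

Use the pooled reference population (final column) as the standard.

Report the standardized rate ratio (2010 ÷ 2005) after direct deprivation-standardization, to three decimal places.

0.821

Standard total = 42,300; weights = 0.1087, 0.1868, 0.2837, 0.4208.
2010: 0.1087×95.67 + 0.1868×61.10 + 0.2837×34.72 + 0.4208×10.14 = 35.9315 per 100,000.
2005: 0.1087×91.28 + 0.1868×86.90 + 0.2837×43.08 + 0.4208×12.83 = 43.7762 per 100,000.
Ratio = 35.9315 ÷ 43.7762 = 0.82080.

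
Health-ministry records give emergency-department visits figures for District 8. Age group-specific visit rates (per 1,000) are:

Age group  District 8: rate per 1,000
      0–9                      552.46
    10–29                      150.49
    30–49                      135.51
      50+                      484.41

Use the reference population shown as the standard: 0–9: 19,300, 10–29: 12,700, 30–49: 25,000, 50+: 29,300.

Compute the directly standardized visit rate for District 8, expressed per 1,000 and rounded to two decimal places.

Standard total = 86,300; weights = 0.2236, 0.1472, 0.2897, 0.3395.
Standardized rate: 0.2236×552.46 + 0.1472×150.49 + 0.2897×135.51 + 0.3395×484.41 = 349.4167 per 1,000.

349.42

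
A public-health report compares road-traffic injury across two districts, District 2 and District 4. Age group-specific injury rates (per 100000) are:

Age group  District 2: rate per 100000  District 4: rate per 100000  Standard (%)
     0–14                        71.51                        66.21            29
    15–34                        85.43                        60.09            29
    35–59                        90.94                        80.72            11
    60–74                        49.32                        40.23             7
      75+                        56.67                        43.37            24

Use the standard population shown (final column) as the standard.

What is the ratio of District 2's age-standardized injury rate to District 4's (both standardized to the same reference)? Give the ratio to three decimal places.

Standard weights: 0.29, 0.29, 0.11, 0.07, 0.24.
District 2: 0.2900×71.51 + 0.2900×85.43 + 0.1100×90.94 + 0.0700×49.32 + 0.2400×56.67 = 72.5692 per 100000.
District 4: 0.2900×66.21 + 0.2900×60.09 + 0.1100×80.72 + 0.0700×40.23 + 0.2400×43.37 = 58.7311 per 100000.
Ratio = 72.5692 ÷ 58.7311 = 1.23562.

1.236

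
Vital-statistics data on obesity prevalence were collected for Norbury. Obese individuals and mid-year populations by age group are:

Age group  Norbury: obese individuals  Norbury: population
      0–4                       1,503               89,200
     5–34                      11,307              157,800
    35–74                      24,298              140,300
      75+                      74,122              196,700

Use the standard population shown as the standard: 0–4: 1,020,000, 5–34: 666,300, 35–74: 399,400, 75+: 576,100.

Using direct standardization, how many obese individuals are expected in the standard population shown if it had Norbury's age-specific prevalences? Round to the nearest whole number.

351191

Age-specific rates per 1,000 for Norbury: 16.850, 71.654, 173.186, 376.828.
Expected obese individuals = Σ (standard pop × age-specific rate ÷ 1,000)
= 1,020,000×16.850/1,000 + 666,300×71.654/1,000 + 399,400×173.186/1,000 + 576,100×376.828/1,000
= 17186.77 + 47743.06 + 69170.50 + 217090.41 = 351190.74.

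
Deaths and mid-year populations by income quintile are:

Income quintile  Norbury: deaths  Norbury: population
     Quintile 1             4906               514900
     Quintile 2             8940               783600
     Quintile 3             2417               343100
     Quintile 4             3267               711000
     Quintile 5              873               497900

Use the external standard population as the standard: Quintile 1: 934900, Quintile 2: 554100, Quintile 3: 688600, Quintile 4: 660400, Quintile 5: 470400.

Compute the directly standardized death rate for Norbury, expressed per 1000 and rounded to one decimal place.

7.2

Income-specific rates per 1000 for Norbury: 9.528, 11.409, 7.045, 4.595, 1.753.
Standard total = 3308400; weights = 0.2826, 0.1675, 0.2081, 0.1996, 0.1422.
Standardized rate: 0.2826×9.528 + 0.1675×11.409 + 0.2081×7.045 + 0.1996×4.595 + 0.1422×1.753 = 7.2360 per 1000.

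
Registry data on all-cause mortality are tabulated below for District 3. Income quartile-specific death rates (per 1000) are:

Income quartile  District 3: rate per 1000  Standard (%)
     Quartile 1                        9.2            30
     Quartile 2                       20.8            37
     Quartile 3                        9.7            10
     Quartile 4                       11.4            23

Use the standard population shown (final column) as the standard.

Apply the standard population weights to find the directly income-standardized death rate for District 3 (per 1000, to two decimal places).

14.05

Standard weights: 0.30, 0.37, 0.10, 0.23.
Standardized rate: 0.3000×9.2 + 0.3700×20.8 + 0.1000×9.7 + 0.2300×11.4 = 14.0480 per 1000.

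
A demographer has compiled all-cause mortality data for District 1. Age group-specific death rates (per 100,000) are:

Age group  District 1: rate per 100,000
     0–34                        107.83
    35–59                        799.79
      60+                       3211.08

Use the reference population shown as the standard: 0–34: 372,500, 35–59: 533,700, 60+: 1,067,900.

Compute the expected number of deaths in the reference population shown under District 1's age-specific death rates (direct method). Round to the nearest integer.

Expected deaths = Σ (standard pop × age-specific rate ÷ 100,000)
= 372,500×107.83/100,000 + 533,700×799.79/100,000 + 1,067,900×3211.08/100,000
= 401.67 + 4268.48 + 34291.12 = 38961.27.

38961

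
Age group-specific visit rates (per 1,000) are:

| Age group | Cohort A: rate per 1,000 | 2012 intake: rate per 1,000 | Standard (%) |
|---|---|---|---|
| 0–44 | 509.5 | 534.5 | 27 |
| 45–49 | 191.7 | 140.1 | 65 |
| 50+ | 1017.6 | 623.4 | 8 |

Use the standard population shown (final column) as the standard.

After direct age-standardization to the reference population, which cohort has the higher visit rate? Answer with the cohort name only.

Cohort A

Standard weights: 0.27, 0.65, 0.08.
Cohort A: 0.2700×509.5 + 0.6500×191.7 + 0.0800×1017.6 = 343.5780 per 1,000.
The 2012 intake: 0.2700×534.5 + 0.6500×140.1 + 0.0800×623.4 = 285.2520 per 1,000.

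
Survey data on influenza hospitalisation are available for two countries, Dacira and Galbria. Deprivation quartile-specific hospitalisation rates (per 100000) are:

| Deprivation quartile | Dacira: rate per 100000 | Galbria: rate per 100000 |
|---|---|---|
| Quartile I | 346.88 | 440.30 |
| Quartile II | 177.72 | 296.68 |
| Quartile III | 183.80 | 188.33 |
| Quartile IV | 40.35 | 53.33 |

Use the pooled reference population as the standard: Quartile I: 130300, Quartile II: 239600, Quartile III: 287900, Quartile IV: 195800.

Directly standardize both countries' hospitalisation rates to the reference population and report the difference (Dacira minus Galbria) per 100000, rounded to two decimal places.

-52.16

Standard total = 853600; weights = 0.1526, 0.2807, 0.3373, 0.2294.
Dacira: 0.1526×346.88 + 0.2807×177.72 + 0.3373×183.80 + 0.2294×40.35 = 174.0824 per 100000.
Galbria: 0.1526×440.30 + 0.2807×296.68 + 0.3373×188.33 + 0.2294×53.33 = 226.2393 per 100000.
Difference = 174.0824 − 226.2393 = -52.1569.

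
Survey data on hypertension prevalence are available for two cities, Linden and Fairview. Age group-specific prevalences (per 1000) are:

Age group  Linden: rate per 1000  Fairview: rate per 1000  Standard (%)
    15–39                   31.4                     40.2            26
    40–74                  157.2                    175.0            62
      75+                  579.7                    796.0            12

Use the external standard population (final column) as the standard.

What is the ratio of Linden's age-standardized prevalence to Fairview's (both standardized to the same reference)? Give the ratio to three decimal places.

0.817

Standard weights: 0.26, 0.62, 0.12.
Linden: 0.2600×31.4 + 0.6200×157.2 + 0.1200×579.7 = 175.1920 per 1000.
Fairview: 0.2600×40.2 + 0.6200×175.0 + 0.1200×796.0 = 214.4720 per 1000.
Ratio = 175.1920 ÷ 214.4720 = 0.81685.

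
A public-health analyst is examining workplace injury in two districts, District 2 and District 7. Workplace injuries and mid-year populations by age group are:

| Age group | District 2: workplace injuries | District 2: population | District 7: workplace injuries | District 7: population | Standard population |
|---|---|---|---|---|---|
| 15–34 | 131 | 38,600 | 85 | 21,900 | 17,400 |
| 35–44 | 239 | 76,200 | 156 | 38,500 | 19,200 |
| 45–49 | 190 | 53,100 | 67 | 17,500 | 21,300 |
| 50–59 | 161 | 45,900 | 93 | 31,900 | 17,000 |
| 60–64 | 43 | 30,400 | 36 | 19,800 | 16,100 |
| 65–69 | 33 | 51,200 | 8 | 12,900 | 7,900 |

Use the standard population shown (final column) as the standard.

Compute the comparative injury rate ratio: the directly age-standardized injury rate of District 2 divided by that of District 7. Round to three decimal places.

0.911

Age-specific rates per 10,000 for District 2: 33.94, 31.36, 35.78, 35.08, 14.14, 6.45.
For District 7: 38.81, 40.52, 38.29, 29.15, 18.18, 6.20.
Standard total = 98,900; weights = 0.1759, 0.1941, 0.2154, 0.1719, 0.1628, 0.0799.
District 2: 0.1759×33.94 + 0.1941×31.36 + 0.2154×35.78 + 0.1719×35.08 + 0.1628×14.14 + 0.0799×6.45 = 28.6129 per 10,000.
District 7: 0.1759×38.81 + 0.1941×40.52 + 0.2154×38.29 + 0.1719×29.15 + 0.1628×18.18 + 0.0799×6.20 = 31.4068 per 10,000.
Ratio = 28.6129 ÷ 31.4068 = 0.91104.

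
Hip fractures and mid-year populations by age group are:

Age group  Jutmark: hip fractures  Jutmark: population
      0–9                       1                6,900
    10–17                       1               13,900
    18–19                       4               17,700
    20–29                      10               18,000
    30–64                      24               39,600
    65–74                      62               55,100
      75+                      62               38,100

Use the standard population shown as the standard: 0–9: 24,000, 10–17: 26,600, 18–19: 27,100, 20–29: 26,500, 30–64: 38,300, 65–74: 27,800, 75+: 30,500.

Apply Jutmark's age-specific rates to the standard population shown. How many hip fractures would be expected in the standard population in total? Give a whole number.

130

Age-specific rates per 100,000 for Jutmark: 14.49, 7.19, 22.60, 55.56, 60.61, 112.52, 162.73.
Expected hip fractures = Σ (standard pop × age-specific rate ÷ 100,000)
= 24,000×14.49/100,000 + 26,600×7.19/100,000 + 27,100×22.60/100,000 + 26,500×55.56/100,000 + 38,300×60.61/100,000 + 27,800×112.52/100,000 + 30,500×162.73/100,000
= 3.48 + 1.91 + 6.12 + 14.72 + 23.21 + 31.28 + 49.63 = 130.36.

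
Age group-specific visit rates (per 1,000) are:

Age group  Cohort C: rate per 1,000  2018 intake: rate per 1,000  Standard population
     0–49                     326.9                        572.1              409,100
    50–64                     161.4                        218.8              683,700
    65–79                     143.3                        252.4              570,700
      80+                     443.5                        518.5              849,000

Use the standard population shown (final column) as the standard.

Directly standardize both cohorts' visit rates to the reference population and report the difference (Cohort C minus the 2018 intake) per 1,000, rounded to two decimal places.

-105.67

Standard total = 2,512,500; weights = 0.1628, 0.2721, 0.2271, 0.3379.
Cohort C: 0.1628×326.9 + 0.2721×161.4 + 0.2271×143.3 + 0.3379×443.5 = 279.5609 per 1,000.
The 2018 intake: 0.1628×572.1 + 0.2721×218.8 + 0.2271×252.4 + 0.3379×518.5 = 385.2302 per 1,000.
Difference = 279.5609 − 385.2302 = -105.6693.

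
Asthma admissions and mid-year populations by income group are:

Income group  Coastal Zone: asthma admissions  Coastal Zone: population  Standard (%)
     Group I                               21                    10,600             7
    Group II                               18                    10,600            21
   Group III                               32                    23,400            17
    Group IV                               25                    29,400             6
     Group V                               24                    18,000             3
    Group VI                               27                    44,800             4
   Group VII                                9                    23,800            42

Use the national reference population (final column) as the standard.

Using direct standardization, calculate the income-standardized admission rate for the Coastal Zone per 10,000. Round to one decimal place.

Income-specific rates per 10,000 for the Coastal Zone: 19.81, 16.98, 13.68, 8.50, 13.33, 6.03, 3.78.
Standard weights: 0.07, 0.21, 0.17, 0.06, 0.03, 0.04, 0.42.
Standardized rate: 0.0700×19.81 + 0.2100×16.98 + 0.1700×13.68 + 0.0600×8.50 + 0.0300×13.33 + 0.0400×6.03 + 0.4200×3.78 = 10.0171 per 10,000.

10.0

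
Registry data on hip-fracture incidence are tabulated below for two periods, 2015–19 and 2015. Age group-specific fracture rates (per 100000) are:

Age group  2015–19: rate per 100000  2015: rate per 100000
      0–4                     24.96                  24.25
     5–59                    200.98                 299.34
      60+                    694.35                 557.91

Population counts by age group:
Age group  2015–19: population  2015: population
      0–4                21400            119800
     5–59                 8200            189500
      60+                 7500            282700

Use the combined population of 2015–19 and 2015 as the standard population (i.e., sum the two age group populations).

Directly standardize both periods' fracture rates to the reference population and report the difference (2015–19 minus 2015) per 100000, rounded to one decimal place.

32.2

Combined standard total = 629100; weights = 0.2244, 0.3143, 0.4613.
2015–19: 0.2244×24.96 + 0.3143×200.98 + 0.4613×694.35 = 389.0613 per 100000.
2015: 0.2244×24.25 + 0.3143×299.34 + 0.4613×557.91 = 356.8735 per 100000.
Difference = 389.0613 − 356.8735 = 32.1878.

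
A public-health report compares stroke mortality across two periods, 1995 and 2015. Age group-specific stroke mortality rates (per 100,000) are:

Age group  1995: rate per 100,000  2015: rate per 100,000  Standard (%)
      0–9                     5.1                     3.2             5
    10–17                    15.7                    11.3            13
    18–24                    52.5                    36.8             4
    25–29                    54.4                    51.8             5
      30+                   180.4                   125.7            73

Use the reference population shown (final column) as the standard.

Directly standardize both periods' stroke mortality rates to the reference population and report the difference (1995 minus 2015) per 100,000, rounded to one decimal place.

Standard weights: 0.05, 0.13, 0.04, 0.05, 0.73.
1995: 0.0500×5.1 + 0.1300×15.7 + 0.0400×52.5 + 0.0500×54.4 + 0.7300×180.4 = 138.8080 per 100,000.
2015: 0.0500×3.2 + 0.1300×11.3 + 0.0400×36.8 + 0.0500×51.8 + 0.7300×125.7 = 97.4520 per 100,000.
Difference = 138.8080 − 97.4520 = 41.3560.

41.4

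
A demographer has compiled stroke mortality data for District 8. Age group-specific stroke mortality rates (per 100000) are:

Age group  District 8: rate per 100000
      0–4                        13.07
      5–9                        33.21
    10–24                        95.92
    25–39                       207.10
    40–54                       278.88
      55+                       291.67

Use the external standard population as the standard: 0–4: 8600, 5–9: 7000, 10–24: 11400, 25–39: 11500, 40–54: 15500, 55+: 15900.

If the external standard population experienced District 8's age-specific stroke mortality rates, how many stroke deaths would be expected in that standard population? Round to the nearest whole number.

Expected stroke deaths = Σ (standard pop × age-specific rate ÷ 100000)
= 8600×13.07/100000 + 7000×33.21/100000 + 11400×95.92/100000 + 11500×207.10/100000 + 15500×278.88/100000 + 15900×291.67/100000
= 1.12 + 2.32 + 10.93 + 23.82 + 43.23 + 46.38 = 127.80.

128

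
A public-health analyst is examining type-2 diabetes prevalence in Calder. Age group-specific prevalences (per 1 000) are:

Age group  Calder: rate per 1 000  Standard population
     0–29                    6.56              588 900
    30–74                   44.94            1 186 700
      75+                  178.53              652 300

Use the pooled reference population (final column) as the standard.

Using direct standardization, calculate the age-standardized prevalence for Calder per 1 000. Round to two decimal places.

Standard total = 2 427 900; weights = 0.2426, 0.4888, 0.2687.
Standardized rate: 0.2426×6.56 + 0.4888×44.94 + 0.2687×178.53 = 71.5221 per 1 000.

71.52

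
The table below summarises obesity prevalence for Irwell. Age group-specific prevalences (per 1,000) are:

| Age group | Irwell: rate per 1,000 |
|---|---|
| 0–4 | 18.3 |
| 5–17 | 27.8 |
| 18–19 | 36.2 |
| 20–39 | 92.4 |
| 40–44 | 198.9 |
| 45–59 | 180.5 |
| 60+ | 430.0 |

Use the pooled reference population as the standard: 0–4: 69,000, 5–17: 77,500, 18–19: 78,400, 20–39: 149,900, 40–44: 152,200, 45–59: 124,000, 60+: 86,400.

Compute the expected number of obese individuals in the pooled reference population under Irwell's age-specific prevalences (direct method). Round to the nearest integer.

109913

Expected obese individuals = Σ (standard pop × age-specific rate ÷ 1,000)
= 69,000×18.3/1,000 + 77,500×27.8/1,000 + 78,400×36.2/1,000 + 149,900×92.4/1,000 + 152,200×198.9/1,000 + 124,000×180.5/1,000 + 86,400×430.0/1,000
= 1262.70 + 2154.50 + 2838.08 + 13850.76 + 30272.58 + 22382.00 + 37152.00 = 109912.62.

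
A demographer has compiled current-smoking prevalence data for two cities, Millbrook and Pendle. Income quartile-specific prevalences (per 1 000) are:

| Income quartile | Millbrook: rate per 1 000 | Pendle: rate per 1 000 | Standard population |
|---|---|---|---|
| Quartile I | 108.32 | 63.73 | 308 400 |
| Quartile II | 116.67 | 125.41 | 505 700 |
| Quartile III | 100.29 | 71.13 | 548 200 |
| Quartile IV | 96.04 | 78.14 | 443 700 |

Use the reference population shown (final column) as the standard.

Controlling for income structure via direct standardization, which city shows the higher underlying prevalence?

Millbrook

Standard total = 1 806 000; weights = 0.1708, 0.2800, 0.3035, 0.2457.
Millbrook: 0.1708×108.32 + 0.2800×116.67 + 0.3035×100.29 + 0.2457×96.04 = 105.2037 per 1 000.
Pendle: 0.1708×63.73 + 0.2800×125.41 + 0.3035×71.13 + 0.2457×78.14 = 86.7876 per 1 000.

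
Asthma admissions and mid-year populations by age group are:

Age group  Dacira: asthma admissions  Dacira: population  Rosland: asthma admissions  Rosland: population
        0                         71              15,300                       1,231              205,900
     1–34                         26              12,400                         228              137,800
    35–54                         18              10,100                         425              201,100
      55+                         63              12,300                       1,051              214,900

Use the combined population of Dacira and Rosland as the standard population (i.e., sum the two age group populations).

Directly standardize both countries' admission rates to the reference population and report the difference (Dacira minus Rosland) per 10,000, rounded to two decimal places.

Age-specific rates per 10,000 for Dacira: 46.41, 20.97, 17.82, 51.22.
For Rosland: 59.79, 16.55, 21.13, 48.91.
Combined standard total = 809,800; weights = 0.2732, 0.1855, 0.2608, 0.2806.
Dacira: 0.2732×46.41 + 0.1855×20.97 + 0.2608×17.82 + 0.2806×51.22 = 35.5831 per 10,000.
Rosland: 0.2732×59.79 + 0.1855×16.55 + 0.2608×21.13 + 0.2806×48.91 = 38.6329 per 10,000.
Difference = 35.5831 − 38.6329 = -3.0497.

-3.05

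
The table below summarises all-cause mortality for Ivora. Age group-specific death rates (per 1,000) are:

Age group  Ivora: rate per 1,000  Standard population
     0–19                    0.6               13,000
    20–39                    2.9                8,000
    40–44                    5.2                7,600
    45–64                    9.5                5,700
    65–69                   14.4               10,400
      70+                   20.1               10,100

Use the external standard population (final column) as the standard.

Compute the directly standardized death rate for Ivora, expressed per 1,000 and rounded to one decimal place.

8.7

Standard total = 54,800; weights = 0.2372, 0.1460, 0.1387, 0.1040, 0.1898, 0.1843.
Standardized rate: 0.2372×0.6 + 0.1460×2.9 + 0.1387×5.2 + 0.1040×9.5 + 0.1898×14.4 + 0.1843×20.1 = 8.7124 per 1,000.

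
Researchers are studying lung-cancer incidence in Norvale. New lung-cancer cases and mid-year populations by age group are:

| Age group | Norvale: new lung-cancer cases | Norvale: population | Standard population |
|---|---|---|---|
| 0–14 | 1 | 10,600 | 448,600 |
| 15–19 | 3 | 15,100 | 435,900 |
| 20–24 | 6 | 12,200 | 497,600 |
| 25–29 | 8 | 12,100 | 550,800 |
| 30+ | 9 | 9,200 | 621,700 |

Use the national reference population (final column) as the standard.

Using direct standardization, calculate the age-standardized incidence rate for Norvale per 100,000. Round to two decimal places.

Age-specific rates per 100,000 for Norvale: 9.43, 19.87, 49.18, 66.12, 97.83.
Standard total = 2,554,600; weights = 0.1756, 0.1706, 0.1948, 0.2156, 0.2434.
Standardized rate: 0.1756×9.43 + 0.1706×19.87 + 0.1948×49.18 + 0.2156×66.12 + 0.2434×97.83 = 52.6891 per 100,000.

52.69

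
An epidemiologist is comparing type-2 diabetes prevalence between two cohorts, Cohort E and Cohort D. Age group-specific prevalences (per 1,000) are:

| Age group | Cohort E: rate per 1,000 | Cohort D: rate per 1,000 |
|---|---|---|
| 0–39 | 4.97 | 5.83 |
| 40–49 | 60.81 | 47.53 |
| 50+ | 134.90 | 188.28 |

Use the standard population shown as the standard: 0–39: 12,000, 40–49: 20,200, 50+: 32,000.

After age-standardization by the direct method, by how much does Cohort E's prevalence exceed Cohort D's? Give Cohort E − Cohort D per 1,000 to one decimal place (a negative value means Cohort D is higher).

Standard total = 64,200; weights = 0.1869, 0.3146, 0.4984.
Cohort E: 0.1869×4.97 + 0.3146×60.81 + 0.4984×134.90 = 87.3022 per 1,000.
Cohort D: 0.1869×5.83 + 0.3146×47.53 + 0.4984×188.28 = 109.8914 per 1,000.
Difference = 87.3022 − 109.8914 = -22.5892.

-22.6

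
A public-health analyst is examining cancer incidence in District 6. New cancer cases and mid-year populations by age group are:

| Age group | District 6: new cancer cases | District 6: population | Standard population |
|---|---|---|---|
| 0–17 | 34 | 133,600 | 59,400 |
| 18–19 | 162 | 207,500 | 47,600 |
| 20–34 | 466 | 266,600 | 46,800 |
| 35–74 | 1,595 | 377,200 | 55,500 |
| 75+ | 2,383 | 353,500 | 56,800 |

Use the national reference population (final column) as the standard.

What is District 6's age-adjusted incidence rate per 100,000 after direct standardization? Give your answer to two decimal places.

282.47

Age-specific rates per 100,000 for District 6: 25.45, 78.07, 174.79, 422.85, 674.12.
Standard total = 266,100; weights = 0.2232, 0.1789, 0.1759, 0.2086, 0.2135.
Standardized rate: 0.2232×25.45 + 0.1789×78.07 + 0.1759×174.79 + 0.2086×422.85 + 0.2135×674.12 = 282.4741 per 100,000.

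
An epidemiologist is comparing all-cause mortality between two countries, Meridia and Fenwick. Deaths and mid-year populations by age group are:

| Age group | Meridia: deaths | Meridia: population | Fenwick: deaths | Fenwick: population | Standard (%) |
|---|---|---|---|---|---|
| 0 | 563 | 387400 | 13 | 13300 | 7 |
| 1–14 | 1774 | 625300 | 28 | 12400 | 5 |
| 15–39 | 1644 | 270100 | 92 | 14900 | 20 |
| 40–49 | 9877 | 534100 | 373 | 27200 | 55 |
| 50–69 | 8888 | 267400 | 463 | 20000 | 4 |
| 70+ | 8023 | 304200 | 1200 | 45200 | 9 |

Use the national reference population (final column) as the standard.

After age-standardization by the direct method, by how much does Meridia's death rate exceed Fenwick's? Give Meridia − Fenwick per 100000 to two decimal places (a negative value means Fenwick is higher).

306.13

Age-specific rates per 100000 for Meridia: 145.33, 283.70, 608.66, 1849.28, 3323.86, 2637.41.
For Fenwick: 97.74, 225.81, 617.45, 1371.32, 2315.00, 2654.87.
Standard weights: 0.07, 0.05, 0.20, 0.55, 0.04, 0.09.
Meridia: 0.0700×145.33 + 0.0500×283.70 + 0.2000×608.66 + 0.5500×1849.28 + 0.0400×3323.86 + 0.0900×2637.41 = 1533.5156 per 100000.
Fenwick: 0.0700×97.74 + 0.0500×225.81 + 0.2000×617.45 + 0.5500×1371.32 + 0.0400×2315.00 + 0.0900×2654.87 = 1227.3884 per 100000.
Difference = 1533.5156 − 1227.3884 = 306.1273.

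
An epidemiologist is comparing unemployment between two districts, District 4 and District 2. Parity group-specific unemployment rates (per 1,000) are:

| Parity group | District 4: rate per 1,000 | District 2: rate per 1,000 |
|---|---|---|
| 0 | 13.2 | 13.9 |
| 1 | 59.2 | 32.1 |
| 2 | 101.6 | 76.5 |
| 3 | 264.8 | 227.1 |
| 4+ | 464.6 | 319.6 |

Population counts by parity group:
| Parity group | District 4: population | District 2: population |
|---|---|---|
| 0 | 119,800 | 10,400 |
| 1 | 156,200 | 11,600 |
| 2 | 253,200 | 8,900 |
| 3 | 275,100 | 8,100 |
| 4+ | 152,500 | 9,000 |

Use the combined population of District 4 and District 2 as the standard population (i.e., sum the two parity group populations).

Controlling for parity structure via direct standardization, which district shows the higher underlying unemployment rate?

Combined standard total = 1,004,800; weights = 0.1296, 0.1670, 0.2608, 0.2818, 0.1607.
District 4: 0.1296×13.2 + 0.1670×59.2 + 0.2608×101.6 + 0.2818×264.8 + 0.1607×464.6 = 187.4065 per 1,000.
District 2: 0.1296×13.9 + 0.1670×32.1 + 0.2608×76.5 + 0.2818×227.1 + 0.1607×319.6 = 142.4930 per 1,000.

District 4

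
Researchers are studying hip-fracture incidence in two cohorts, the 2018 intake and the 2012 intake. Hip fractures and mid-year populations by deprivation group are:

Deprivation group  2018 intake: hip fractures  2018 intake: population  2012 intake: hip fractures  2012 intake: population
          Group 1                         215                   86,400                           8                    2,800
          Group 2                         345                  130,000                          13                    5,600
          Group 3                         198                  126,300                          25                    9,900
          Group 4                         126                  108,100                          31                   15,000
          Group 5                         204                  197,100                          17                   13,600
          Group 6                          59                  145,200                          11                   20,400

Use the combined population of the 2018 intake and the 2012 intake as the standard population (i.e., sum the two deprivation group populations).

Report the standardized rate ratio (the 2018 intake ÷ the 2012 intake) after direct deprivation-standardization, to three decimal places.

0.805

Deprivation-specific rates per 100,000 for the 2018 intake: 248.84, 265.38, 156.77, 116.56, 103.50, 40.63.
For the 2012 intake: 285.71, 232.14, 252.53, 206.67, 125.00, 53.92.
Combined standard total = 860,400; weights = 0.1037, 0.1576, 0.1583, 0.1431, 0.2449, 0.1925.
The 2018 intake: 0.1037×248.84 + 0.1576×265.38 + 0.1583×156.77 + 0.1431×116.56 + 0.2449×103.50 + 0.1925×40.63 = 142.2825 per 100,000.
The 2012 intake: 0.1037×285.71 + 0.1576×232.14 + 0.1583×252.53 + 0.1431×206.67 + 0.2449×125.00 + 0.1925×53.92 = 176.7385 per 100,000.
Ratio = 142.2825 ÷ 176.7385 = 0.80505.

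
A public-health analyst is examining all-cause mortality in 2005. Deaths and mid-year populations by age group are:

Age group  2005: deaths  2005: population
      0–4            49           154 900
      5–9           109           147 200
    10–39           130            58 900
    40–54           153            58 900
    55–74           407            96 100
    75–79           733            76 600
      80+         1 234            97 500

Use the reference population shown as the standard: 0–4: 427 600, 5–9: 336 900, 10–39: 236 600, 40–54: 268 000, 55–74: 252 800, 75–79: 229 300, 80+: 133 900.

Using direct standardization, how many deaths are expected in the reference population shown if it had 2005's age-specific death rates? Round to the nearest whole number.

6563

Age-specific rates per 100 000 for 2005: 31.63, 74.05, 220.71, 259.76, 423.52, 956.92, 1265.64.
Expected deaths = Σ (standard pop × age-specific rate ÷ 100 000)
= 427 600×31.63/100 000 + 336 900×74.05/100 000 + 236 600×220.71/100 000 + 268 000×259.76/100 000 + 252 800×423.52/100 000 + 229 300×956.92/100 000 + 133 900×1265.64/100 000
= 135.26 + 249.47 + 522.21 + 696.16 + 1070.65 + 2194.22 + 1694.69 = 6562.67.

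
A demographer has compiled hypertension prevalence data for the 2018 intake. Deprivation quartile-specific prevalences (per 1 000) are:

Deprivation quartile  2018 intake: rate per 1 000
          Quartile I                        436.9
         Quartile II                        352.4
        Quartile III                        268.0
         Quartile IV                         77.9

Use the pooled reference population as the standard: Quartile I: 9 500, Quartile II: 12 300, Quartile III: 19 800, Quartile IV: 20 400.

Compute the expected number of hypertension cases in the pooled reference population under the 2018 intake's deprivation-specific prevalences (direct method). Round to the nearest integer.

15381

Expected hypertension cases = Σ (standard pop × deprivation-specific rate ÷ 1 000)
= 9 500×436.9/1 000 + 12 300×352.4/1 000 + 19 800×268.0/1 000 + 20 400×77.9/1 000
= 4150.55 + 4334.52 + 5306.40 + 1589.16 = 15380.63.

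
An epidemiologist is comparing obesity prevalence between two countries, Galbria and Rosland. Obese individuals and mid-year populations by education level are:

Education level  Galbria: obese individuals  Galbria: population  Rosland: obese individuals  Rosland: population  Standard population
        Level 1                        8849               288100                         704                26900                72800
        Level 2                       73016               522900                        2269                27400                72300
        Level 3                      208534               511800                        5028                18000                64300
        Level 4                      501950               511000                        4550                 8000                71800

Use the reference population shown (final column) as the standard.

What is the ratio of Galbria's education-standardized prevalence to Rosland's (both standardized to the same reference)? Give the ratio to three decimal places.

Education-specific rates per 1000 for Galbria: 30.715, 139.637, 407.452, 982.290.
For Rosland: 26.171, 82.810, 279.333, 568.750.
Standard total = 281200; weights = 0.2589, 0.2571, 0.2287, 0.2553.
Galbria: 0.2589×30.715 + 0.2571×139.637 + 0.2287×407.452 + 0.2553×982.290 = 387.8355 per 1000.
Rosland: 0.2589×26.171 + 0.2571×82.810 + 0.2287×279.333 + 0.2553×568.750 = 237.1615 per 1000.
Ratio = 387.8355 ÷ 237.1615 = 1.63532.

1.635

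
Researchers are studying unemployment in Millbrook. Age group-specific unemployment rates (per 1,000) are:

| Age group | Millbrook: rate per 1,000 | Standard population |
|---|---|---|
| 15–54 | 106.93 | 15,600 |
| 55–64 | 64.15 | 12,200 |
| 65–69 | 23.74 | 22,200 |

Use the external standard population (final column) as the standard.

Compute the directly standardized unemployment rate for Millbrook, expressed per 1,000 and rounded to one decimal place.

Standard total = 50,000; weights = 0.3120, 0.2440, 0.4440.
Standardized rate: 0.3120×106.93 + 0.2440×64.15 + 0.4440×23.74 = 59.5553 per 1,000.

59.6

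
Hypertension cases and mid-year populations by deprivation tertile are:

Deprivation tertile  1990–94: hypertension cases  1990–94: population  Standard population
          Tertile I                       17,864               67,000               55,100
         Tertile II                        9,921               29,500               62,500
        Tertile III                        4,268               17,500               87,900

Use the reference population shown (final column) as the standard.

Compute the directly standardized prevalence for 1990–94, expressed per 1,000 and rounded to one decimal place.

Deprivation-specific rates per 1,000 for 1990–94: 266.627, 336.305, 243.886.
Standard total = 205,500; weights = 0.2681, 0.3041, 0.4277.
Standardized rate: 0.2681×266.627 + 0.3041×336.305 + 0.4277×243.886 = 278.0913 per 1,000.

278.1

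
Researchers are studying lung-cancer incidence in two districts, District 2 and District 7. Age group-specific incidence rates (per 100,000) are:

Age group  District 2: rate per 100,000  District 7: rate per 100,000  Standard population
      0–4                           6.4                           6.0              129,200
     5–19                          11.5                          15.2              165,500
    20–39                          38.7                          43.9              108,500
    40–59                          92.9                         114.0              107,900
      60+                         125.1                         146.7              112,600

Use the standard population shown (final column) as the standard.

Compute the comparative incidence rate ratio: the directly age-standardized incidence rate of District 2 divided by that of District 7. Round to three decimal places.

Standard total = 623,700; weights = 0.2072, 0.2654, 0.1740, 0.1730, 0.1805.
District 2: 0.2072×6.4 + 0.2654×11.5 + 0.1740×38.7 + 0.1730×92.9 + 0.1805×125.1 = 49.7663 per 100,000.
District 7: 0.2072×6.0 + 0.2654×15.2 + 0.1740×43.9 + 0.1730×114.0 + 0.1805×146.7 = 59.1197 per 100,000.
Ratio = 49.7663 ÷ 59.1197 = 0.84179.

0.842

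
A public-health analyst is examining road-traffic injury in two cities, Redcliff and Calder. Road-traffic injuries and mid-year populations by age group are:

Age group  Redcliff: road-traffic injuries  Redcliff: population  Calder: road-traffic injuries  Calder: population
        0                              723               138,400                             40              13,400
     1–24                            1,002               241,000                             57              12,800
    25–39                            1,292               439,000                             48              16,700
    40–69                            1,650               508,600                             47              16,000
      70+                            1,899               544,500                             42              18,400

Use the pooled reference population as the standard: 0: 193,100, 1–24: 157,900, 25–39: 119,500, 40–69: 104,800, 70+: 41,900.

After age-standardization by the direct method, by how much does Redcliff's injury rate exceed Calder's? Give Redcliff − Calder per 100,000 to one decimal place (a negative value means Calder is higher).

77.2

Age-specific rates per 100,000 for Redcliff: 522.40, 415.77, 294.31, 324.42, 348.76.
For Calder: 298.51, 445.31, 287.43, 293.75, 228.26.
Standard total = 617,200; weights = 0.3129, 0.2558, 0.1936, 0.1698, 0.0679.
Redcliff: 0.3129×522.40 + 0.2558×415.77 + 0.1936×294.31 + 0.1698×324.42 + 0.0679×348.76 = 405.5520 per 100,000.
Calder: 0.3129×298.51 + 0.2558×445.31 + 0.1936×287.43 + 0.1698×293.75 + 0.0679×228.26 = 328.3426 per 100,000.
Difference = 405.5520 − 328.3426 = 77.2093.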